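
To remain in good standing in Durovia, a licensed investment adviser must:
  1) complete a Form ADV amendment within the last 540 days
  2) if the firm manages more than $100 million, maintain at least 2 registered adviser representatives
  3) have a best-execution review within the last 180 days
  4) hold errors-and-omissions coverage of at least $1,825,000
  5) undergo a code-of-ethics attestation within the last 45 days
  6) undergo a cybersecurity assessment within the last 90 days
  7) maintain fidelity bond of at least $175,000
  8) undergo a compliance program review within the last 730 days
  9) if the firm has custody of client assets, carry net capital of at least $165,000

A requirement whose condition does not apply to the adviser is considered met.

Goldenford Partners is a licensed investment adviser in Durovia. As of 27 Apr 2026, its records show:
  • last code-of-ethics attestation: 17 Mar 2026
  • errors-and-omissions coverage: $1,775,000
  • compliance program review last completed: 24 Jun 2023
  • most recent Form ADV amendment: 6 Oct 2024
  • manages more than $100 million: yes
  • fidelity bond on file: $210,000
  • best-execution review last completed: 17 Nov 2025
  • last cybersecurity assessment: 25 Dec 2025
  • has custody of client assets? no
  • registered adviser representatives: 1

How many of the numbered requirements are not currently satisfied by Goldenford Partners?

1. Form ADV amendment 568 days ago vs limit 540 → not met
2. condition 'manages more than $100 million' holds; registered adviser representatives 1 < 2 → not met
3. best-execution review 161 days ago vs limit 180 → met
4. errors-and-omissions coverage $1,775,000 < $1,825,000 → not met
5. code-of-ethics attestation 41 days ago vs limit 45 → met
6. cybersecurity assessment 123 days ago vs limit 90 → not met
7. fidelity bond $210,000 ≥ $175,000 → met
8. compliance program review 1038 days ago vs limit 730 → not met
9. condition 'has custody of client assets' does not hold → requirement n/a → met
Not met: 5 of 9

5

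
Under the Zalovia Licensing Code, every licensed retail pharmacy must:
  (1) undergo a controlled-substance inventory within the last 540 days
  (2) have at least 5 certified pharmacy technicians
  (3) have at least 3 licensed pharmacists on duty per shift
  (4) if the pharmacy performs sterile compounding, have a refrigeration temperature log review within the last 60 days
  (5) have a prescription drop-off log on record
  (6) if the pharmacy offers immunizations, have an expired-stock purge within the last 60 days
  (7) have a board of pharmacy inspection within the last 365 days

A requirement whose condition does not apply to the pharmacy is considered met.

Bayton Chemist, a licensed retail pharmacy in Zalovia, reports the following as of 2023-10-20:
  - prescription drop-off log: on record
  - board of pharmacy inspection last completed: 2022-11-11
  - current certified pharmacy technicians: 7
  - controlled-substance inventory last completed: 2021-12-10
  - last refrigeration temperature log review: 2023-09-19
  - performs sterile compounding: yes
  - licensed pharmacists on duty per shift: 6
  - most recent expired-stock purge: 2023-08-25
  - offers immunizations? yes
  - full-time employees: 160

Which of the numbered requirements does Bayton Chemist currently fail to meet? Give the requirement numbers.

1

1. controlled-substance inventory 679 days ago vs limit 540 → not met
2. certified pharmacy technicians 7 ≥ 5 → met
3. licensed pharmacists on duty per shift 6 ≥ 3 → met
4. condition 'performs sterile compounding' holds; refrigeration temperature log review 31 days ago vs limit 60 → met
5. prescription drop-off log present → met
6. condition 'offers immunizations' holds; expired-stock purge 56 days ago vs limit 60 → met
7. board of pharmacy inspection 343 days ago vs limit 365 → met
Not met: 1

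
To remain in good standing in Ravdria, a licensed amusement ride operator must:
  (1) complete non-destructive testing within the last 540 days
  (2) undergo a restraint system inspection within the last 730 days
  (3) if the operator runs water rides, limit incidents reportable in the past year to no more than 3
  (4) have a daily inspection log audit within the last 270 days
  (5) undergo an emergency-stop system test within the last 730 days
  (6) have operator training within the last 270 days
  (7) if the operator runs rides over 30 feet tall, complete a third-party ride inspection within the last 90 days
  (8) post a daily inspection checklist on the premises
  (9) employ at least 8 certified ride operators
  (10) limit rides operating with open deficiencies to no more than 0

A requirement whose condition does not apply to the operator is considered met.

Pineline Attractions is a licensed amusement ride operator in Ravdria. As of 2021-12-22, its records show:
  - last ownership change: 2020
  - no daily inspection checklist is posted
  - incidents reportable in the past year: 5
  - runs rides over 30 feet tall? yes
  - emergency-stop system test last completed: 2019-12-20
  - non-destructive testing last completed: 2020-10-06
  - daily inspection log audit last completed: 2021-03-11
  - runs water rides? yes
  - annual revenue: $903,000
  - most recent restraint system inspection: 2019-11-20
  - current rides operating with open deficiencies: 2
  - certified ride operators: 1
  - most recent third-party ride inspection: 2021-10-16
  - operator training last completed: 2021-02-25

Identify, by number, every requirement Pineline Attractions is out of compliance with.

2, 3, 4, 5, 6, 8, 9, 10

1. non-destructive testing 442 days ago vs limit 540 → met
2. restraint system inspection 763 days ago vs limit 730 → not met
3. condition 'runs water rides' holds; incidents reportable in the past year 5 > 3 → not met
4. daily inspection log audit 286 days ago vs limit 270 → not met
5. emergency-stop system test 733 days ago vs limit 730 → not met
6. operator training 300 days ago vs limit 270 → not met
7. condition 'runs rides over 30 feet tall' holds; third-party ride inspection 67 days ago vs limit 90 → met
8. daily inspection checklist absent → not met
9. certified ride operators 1 < 8 → not met
10. rides operating with open deficiencies 2 > 0 → not met
Not met: 2, 3, 4, 5, 6, 8, 9, 10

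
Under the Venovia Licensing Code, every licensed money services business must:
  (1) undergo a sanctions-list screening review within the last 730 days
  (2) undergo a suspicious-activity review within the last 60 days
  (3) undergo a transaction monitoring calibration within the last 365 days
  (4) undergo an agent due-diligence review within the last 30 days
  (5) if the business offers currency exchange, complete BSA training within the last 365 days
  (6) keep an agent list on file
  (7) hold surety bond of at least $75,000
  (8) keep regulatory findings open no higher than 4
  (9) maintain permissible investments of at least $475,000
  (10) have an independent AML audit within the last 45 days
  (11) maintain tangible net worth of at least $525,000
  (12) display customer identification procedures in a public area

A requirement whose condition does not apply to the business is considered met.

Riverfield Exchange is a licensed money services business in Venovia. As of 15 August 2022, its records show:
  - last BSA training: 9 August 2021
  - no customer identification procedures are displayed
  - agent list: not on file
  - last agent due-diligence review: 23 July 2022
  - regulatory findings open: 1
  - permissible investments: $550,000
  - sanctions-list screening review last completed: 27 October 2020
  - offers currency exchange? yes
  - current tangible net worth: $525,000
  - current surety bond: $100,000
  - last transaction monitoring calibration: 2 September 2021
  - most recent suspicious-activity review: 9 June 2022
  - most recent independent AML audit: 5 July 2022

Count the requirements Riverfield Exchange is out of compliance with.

1. sanctions-list screening review 657 days ago vs limit 730 → met
2. suspicious-activity review 67 days ago vs limit 60 → not met
3. transaction monitoring calibration 347 days ago vs limit 365 → met
4. agent due-diligence review 23 days ago vs limit 30 → met
5. condition 'offers currency exchange' holds; BSA training 371 days ago vs limit 365 → not met
6. agent list absent → not met
7. surety bond $100,000 ≥ $75,000 → met
8. regulatory findings open 1 ≤ 4 → met
9. permissible investments $550,000 ≥ $475,000 → met
10. independent AML audit 41 days ago vs limit 45 → met
11. tangible net worth $525,000 ≥ $525,000 → met
12. customer identification procedures absent → not met
Not met: 4 of 12

4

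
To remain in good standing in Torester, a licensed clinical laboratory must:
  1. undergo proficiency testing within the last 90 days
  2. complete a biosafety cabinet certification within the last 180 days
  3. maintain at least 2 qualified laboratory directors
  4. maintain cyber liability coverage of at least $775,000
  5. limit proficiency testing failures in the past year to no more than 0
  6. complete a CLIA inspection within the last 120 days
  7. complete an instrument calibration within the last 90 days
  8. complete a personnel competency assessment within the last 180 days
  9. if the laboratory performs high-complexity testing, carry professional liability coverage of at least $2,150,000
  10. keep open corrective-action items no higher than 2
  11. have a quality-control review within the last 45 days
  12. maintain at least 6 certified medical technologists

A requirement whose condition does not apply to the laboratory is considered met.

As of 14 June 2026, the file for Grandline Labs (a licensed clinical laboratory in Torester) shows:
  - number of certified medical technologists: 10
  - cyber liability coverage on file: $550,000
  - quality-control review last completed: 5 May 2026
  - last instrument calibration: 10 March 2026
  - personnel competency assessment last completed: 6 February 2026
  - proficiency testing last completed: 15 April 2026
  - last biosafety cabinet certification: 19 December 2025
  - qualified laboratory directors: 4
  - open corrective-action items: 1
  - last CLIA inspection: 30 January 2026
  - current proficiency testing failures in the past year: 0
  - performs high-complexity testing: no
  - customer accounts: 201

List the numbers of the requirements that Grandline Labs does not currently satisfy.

4, 6, 7

1. proficiency testing 60 days ago vs limit 90 → met
2. biosafety cabinet certification 177 days ago vs limit 180 → met
3. qualified laboratory directors 4 ≥ 2 → met
4. cyber liability coverage $550,000 < $775,000 → not met
5. proficiency testing failures in the past year 0 ≤ 0 → met
6. CLIA inspection 135 days ago vs limit 120 → not met
7. instrument calibration 96 days ago vs limit 90 → not met
8. personnel competency assessment 128 days ago vs limit 180 → met
9. condition 'performs high-complexity testing' does not hold → requirement n/a → met
10. open corrective-action items 1 ≤ 2 → met
11. quality-control review 40 days ago vs limit 45 → met
12. certified medical technologists 10 ≥ 6 → met
Not met: 4, 6, 7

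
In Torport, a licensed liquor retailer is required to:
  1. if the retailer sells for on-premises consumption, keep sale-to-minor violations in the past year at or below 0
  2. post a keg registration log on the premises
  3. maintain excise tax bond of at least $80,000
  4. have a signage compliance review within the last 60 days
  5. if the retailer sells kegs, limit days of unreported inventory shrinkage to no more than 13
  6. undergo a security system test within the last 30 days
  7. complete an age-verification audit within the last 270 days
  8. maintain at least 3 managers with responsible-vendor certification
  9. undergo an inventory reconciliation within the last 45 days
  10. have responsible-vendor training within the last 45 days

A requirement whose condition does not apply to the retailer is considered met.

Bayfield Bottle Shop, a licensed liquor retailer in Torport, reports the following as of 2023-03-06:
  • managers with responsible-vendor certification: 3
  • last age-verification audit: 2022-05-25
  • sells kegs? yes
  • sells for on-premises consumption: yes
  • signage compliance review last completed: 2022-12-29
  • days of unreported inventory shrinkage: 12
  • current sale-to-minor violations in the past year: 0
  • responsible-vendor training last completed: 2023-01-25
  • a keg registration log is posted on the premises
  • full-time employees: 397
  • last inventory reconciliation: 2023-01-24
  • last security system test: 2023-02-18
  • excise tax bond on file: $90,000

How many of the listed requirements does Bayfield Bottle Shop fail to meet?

1. condition 'sells for on-premises consumption' holds; sale-to-minor violations in the past year 0 ≤ 0 → met
2. keg registration log present → met
3. excise tax bond $90,000 ≥ $80,000 → met
4. signage compliance review 67 days ago vs limit 60 → not met
5. condition 'sells kegs' holds; days of unreported inventory shrinkage 12 ≤ 13 → met
6. security system test 16 days ago vs limit 30 → met
7. age-verification audit 285 days ago vs limit 270 → not met
8. managers with responsible-vendor certification 3 ≥ 3 → met
9. inventory reconciliation 41 days ago vs limit 45 → met
10. responsible-vendor training 40 days ago vs limit 45 → met
Not met: 2 of 10

2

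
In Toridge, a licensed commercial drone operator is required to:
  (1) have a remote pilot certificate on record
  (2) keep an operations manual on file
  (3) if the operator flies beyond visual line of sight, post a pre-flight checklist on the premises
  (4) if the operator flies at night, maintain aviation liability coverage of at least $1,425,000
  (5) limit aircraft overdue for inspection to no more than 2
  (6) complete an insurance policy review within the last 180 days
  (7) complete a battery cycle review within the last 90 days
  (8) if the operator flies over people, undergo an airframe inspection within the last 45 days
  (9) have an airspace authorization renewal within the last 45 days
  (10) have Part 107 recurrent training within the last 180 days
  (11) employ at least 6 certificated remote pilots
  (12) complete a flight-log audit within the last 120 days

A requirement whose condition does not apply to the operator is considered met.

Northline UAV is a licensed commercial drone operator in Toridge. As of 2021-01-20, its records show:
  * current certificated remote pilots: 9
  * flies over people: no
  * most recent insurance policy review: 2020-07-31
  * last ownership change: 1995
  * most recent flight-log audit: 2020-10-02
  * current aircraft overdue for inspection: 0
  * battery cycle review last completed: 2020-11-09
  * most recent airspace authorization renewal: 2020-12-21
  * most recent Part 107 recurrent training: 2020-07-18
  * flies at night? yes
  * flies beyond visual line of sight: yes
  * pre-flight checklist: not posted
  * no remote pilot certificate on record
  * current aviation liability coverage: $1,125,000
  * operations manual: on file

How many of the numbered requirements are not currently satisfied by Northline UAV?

1. remote pilot certificate absent → not met
2. operations manual present → met
3. condition 'flies beyond visual line of sight' holds; pre-flight checklist absent → not met
4. condition 'flies at night' holds; aviation liability coverage $1,125,000 < $1,425,000 → not met
5. aircraft overdue for inspection 0 ≤ 2 → met
6. insurance policy review 173 days ago vs limit 180 → met
7. battery cycle review 72 days ago vs limit 90 → met
8. condition 'flies over people' does not hold → requirement n/a → met
9. airspace authorization renewal 30 days ago vs limit 45 → met
10. Part 107 recurrent training 186 days ago vs limit 180 → not met
11. certificated remote pilots 9 ≥ 6 → met
12. flight-log audit 110 days ago vs limit 120 → met
Not met: 4 of 12

4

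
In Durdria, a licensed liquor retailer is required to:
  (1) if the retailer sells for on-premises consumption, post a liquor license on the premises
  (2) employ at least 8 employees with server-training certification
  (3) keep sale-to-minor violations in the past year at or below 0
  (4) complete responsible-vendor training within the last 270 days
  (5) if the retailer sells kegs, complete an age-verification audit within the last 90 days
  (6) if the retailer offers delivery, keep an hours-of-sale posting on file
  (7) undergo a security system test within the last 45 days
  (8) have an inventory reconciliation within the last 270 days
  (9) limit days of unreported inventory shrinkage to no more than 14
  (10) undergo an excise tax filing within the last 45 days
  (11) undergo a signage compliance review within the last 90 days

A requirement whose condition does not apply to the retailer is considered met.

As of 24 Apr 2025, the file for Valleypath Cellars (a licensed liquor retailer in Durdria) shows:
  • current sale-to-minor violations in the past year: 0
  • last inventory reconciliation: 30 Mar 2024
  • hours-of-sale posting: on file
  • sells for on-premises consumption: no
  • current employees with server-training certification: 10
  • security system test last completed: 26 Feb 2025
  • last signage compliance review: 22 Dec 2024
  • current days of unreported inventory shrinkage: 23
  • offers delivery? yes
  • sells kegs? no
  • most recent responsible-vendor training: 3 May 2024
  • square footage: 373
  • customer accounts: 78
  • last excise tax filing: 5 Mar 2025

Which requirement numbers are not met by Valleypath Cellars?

4, 7, 8, 9, 10, 11

1. condition 'sells for on-premises consumption' does not hold → requirement n/a → met
2. employees with server-training certification 10 ≥ 8 → met
3. sale-to-minor violations in the past year 0 ≤ 0 → met
4. responsible-vendor training 356 days ago vs limit 270 → not met
5. condition 'sells kegs' does not hold → requirement n/a → met
6. condition 'offers delivery' holds; hours-of-sale posting present → met
7. security system test 57 days ago vs limit 45 → not met
8. inventory reconciliation 390 days ago vs limit 270 → not met
9. days of unreported inventory shrinkage 23 > 14 → not met
10. excise tax filing 50 days ago vs limit 45 → not met
11. signage compliance review 123 days ago vs limit 90 → not met
Not met: 4, 7, 8, 9, 10, 11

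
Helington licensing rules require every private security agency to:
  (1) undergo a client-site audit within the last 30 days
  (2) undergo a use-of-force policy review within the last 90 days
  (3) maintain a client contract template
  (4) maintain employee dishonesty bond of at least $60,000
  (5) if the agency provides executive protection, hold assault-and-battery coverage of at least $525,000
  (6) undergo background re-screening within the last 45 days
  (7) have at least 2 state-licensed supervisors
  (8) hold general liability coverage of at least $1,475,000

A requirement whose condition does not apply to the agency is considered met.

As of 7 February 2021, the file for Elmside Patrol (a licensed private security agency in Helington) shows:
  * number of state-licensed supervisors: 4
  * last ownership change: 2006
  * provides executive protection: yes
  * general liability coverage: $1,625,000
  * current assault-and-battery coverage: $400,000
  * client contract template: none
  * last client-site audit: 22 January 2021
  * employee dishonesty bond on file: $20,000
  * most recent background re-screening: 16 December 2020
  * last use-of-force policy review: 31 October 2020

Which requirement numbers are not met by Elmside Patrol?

1. client-site audit 16 days ago vs limit 30 → met
2. use-of-force policy review 99 days ago vs limit 90 → not met
3. client contract template absent → not met
4. employee dishonesty bond $20,000 < $60,000 → not met
5. condition 'provides executive protection' holds; assault-and-battery coverage $400,000 < $525,000 → not met
6. background re-screening 53 days ago vs limit 45 → not met
7. state-licensed supervisors 4 ≥ 2 → met
8. general liability coverage $1,625,000 ≥ $1,475,000 → met
Not met: 2, 3, 4, 5, 6

2, 3, 4, 5, 6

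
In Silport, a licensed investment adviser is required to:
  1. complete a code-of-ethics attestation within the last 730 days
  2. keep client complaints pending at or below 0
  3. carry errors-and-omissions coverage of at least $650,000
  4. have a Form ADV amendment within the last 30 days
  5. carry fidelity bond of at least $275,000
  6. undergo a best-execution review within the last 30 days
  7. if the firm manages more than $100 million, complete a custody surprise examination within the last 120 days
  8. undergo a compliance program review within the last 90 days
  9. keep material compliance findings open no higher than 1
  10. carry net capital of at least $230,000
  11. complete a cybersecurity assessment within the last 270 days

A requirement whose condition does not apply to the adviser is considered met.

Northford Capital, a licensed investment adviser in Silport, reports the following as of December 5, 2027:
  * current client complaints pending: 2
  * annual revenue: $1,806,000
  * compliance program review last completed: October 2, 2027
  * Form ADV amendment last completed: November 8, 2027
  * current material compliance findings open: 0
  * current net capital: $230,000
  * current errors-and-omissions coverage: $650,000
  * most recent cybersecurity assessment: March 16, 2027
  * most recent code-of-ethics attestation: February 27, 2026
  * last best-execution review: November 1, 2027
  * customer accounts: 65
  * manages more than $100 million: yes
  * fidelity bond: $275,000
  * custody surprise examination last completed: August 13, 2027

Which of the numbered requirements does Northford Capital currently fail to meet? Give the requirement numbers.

2, 6

1. code-of-ethics attestation 646 days ago vs limit 730 → met
2. client complaints pending 2 > 0 → not met
3. errors-and-omissions coverage $650,000 ≥ $650,000 → met
4. Form ADV amendment 27 days ago vs limit 30 → met
5. fidelity bond $275,000 ≥ $275,000 → met
6. best-execution review 34 days ago vs limit 30 → not met
7. condition 'manages more than $100 million' holds; custody surprise examination 114 days ago vs limit 120 → met
8. compliance program review 64 days ago vs limit 90 → met
9. material compliance findings open 0 ≤ 1 → met
10. net capital $230,000 ≥ $230,000 → met
11. cybersecurity assessment 264 days ago vs limit 270 → met
Not met: 2, 6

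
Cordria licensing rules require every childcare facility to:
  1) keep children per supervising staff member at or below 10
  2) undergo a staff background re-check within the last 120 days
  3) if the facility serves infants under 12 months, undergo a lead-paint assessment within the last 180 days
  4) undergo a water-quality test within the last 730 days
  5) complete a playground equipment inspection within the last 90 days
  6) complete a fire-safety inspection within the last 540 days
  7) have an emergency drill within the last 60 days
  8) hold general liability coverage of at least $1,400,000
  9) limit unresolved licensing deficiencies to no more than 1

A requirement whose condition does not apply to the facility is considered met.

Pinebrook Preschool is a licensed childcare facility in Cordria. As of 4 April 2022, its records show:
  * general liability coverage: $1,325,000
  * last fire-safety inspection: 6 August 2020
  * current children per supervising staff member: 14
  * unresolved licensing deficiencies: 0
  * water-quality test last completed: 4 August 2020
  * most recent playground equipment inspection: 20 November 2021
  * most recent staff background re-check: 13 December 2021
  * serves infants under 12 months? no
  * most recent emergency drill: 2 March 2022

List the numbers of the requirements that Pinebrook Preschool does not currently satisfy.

1, 5, 6, 8

1. children per supervising staff member 14 > 10 → not met
2. staff background re-check 112 days ago vs limit 120 → met
3. condition 'serves infants under 12 months' does not hold → requirement n/a → met
4. water-quality test 608 days ago vs limit 730 → met
5. playground equipment inspection 135 days ago vs limit 90 → not met
6. fire-safety inspection 606 days ago vs limit 540 → not met
7. emergency drill 33 days ago vs limit 60 → met
8. general liability coverage $1,325,000 < $1,400,000 → not met
9. unresolved licensing deficiencies 0 ≤ 1 → met
Not met: 1, 5, 6, 8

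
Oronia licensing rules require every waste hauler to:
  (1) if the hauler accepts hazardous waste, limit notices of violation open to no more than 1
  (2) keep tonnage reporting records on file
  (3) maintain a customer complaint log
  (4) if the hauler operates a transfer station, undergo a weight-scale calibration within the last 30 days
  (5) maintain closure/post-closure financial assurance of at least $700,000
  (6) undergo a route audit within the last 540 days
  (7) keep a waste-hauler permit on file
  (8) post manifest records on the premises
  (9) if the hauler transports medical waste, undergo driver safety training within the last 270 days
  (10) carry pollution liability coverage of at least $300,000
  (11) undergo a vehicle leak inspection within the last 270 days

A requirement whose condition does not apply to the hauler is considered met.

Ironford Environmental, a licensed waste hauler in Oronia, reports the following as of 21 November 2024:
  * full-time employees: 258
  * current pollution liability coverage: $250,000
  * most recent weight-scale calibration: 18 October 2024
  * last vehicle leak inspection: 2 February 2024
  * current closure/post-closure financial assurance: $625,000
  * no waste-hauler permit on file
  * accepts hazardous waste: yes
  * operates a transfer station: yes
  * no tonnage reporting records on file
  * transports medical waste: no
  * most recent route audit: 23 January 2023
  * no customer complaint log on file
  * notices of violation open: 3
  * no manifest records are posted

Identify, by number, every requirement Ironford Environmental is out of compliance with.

1, 2, 3, 4, 5, 6, 7, 8, 10, 11

1. condition 'accepts hazardous waste' holds; notices of violation open 3 > 1 → not met
2. tonnage reporting records absent → not met
3. customer complaint log absent → not met
4. condition 'operates a transfer station' holds; weight-scale calibration 34 days ago vs limit 30 → not met
5. closure/post-closure financial assurance $625,000 < $700,000 → not met
6. route audit 668 days ago vs limit 540 → not met
7. waste-hauler permit absent → not met
8. manifest records absent → not met
9. condition 'transports medical waste' does not hold → requirement n/a → met
10. pollution liability coverage $250,000 < $300,000 → not met
11. vehicle leak inspection 293 days ago vs limit 270 → not met
Not met: 1, 2, 3, 4, 5, 6, 7, 8, 10, 11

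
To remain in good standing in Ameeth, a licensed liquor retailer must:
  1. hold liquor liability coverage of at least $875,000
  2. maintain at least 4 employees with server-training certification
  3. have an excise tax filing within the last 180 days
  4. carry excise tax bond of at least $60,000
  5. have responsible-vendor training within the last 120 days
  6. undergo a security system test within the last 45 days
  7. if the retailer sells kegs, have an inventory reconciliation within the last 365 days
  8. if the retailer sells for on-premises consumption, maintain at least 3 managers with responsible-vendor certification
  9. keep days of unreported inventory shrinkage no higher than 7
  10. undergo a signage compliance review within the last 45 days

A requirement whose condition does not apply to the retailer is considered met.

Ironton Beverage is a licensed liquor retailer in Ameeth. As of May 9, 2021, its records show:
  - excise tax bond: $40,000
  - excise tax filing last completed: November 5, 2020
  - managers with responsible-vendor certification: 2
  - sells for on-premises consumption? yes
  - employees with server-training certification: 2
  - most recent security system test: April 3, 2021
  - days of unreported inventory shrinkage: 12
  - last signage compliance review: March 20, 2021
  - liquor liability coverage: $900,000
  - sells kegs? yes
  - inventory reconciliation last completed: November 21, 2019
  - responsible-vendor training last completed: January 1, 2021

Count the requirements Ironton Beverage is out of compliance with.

8

1. liquor liability coverage $900,000 ≥ $875,000 → met
2. employees with server-training certification 2 < 4 → not met
3. excise tax filing 185 days ago vs limit 180 → not met
4. excise tax bond $40,000 < $60,000 → not met
5. responsible-vendor training 128 days ago vs limit 120 → not met
6. security system test 36 days ago vs limit 45 → met
7. condition 'sells kegs' holds; inventory reconciliation 535 days ago vs limit 365 → not met
8. condition 'sells for on-premises consumption' holds; managers with responsible-vendor certification 2 < 3 → not met
9. days of unreported inventory shrinkage 12 > 7 → not met
10. signage compliance review 50 days ago vs limit 45 → not met
Not met: 8 of 10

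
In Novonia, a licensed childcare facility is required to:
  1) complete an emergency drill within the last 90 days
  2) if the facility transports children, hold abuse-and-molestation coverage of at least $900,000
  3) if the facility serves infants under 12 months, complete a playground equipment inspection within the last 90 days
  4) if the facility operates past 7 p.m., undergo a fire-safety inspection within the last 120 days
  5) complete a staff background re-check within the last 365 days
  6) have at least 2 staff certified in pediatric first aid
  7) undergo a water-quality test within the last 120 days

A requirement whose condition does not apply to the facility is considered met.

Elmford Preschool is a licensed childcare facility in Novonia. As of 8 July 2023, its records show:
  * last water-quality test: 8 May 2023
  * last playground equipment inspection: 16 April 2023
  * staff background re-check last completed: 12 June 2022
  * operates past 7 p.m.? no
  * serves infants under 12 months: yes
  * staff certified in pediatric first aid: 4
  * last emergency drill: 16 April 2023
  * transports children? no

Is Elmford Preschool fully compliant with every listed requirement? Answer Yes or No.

No

1. emergency drill 83 days ago vs limit 90 → met
2. condition 'transports children' does not hold → requirement n/a → met
3. condition 'serves infants under 12 months' holds; playground equipment inspection 83 days ago vs limit 90 → met
4. condition 'operates past 7 p.m.' does not hold → requirement n/a → met
5. staff background re-check 391 days ago vs limit 365 → not met
6. staff certified in pediatric first aid 4 ≥ 2 → met
7. water-quality test 61 days ago vs limit 120 → met
Not met: 5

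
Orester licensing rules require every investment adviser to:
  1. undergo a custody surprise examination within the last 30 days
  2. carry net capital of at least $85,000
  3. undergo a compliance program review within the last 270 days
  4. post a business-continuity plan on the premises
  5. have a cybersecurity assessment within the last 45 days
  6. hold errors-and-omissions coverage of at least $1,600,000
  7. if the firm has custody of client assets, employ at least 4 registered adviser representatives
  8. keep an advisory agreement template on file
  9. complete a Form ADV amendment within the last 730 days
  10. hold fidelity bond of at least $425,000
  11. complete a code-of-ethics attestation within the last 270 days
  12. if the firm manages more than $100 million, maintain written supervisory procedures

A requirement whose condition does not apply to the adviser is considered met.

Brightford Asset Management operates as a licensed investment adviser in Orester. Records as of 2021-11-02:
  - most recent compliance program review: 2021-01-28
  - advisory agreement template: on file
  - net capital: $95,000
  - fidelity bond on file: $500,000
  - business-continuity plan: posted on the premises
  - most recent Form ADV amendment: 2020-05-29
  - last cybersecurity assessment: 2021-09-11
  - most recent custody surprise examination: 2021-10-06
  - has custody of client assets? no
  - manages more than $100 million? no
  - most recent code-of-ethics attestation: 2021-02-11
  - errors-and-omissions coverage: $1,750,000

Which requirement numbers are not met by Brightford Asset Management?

3, 5

1. custody surprise examination 27 days ago vs limit 30 → met
2. net capital $95,000 ≥ $85,000 → met
3. compliance program review 278 days ago vs limit 270 → not met
4. business-continuity plan present → met
5. cybersecurity assessment 52 days ago vs limit 45 → not met
6. errors-and-omissions coverage $1,750,000 ≥ $1,600,000 → met
7. condition 'has custody of client assets' does not hold → requirement n/a → met
8. advisory agreement template present → met
9. Form ADV amendment 522 days ago vs limit 730 → met
10. fidelity bond $500,000 ≥ $425,000 → met
11. code-of-ethics attestation 264 days ago vs limit 270 → met
12. condition 'manages more than $100 million' does not hold → requirement n/a → met
Not met: 3, 5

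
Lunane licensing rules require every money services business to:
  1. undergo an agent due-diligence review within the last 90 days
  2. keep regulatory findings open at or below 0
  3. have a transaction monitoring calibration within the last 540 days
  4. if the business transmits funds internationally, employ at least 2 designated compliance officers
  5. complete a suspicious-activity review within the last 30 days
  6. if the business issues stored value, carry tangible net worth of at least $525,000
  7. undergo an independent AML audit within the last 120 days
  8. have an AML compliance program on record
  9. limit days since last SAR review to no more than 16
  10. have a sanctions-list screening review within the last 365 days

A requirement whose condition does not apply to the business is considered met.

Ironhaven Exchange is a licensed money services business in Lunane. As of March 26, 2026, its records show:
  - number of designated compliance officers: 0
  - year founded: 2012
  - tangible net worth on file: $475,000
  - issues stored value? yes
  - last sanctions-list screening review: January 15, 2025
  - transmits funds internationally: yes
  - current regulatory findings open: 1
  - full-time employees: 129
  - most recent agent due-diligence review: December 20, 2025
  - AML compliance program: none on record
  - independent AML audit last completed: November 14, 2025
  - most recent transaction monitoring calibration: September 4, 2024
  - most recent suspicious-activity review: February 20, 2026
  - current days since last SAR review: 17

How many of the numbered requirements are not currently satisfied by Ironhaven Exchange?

10

1. agent due-diligence review 96 days ago vs limit 90 → not met
2. regulatory findings open 1 > 0 → not met
3. transaction monitoring calibration 568 days ago vs limit 540 → not met
4. condition 'transmits funds internationally' holds; designated compliance officers 0 < 2 → not met
5. suspicious-activity review 34 days ago vs limit 30 → not met
6. condition 'issues stored value' holds; tangible net worth $475,000 < $525,000 → not met
7. independent AML audit 132 days ago vs limit 120 → not met
8. AML compliance program absent → not met
9. days since last SAR review 17 > 16 → not met
10. sanctions-list screening review 435 days ago vs limit 365 → not met
Not met: 10 of 10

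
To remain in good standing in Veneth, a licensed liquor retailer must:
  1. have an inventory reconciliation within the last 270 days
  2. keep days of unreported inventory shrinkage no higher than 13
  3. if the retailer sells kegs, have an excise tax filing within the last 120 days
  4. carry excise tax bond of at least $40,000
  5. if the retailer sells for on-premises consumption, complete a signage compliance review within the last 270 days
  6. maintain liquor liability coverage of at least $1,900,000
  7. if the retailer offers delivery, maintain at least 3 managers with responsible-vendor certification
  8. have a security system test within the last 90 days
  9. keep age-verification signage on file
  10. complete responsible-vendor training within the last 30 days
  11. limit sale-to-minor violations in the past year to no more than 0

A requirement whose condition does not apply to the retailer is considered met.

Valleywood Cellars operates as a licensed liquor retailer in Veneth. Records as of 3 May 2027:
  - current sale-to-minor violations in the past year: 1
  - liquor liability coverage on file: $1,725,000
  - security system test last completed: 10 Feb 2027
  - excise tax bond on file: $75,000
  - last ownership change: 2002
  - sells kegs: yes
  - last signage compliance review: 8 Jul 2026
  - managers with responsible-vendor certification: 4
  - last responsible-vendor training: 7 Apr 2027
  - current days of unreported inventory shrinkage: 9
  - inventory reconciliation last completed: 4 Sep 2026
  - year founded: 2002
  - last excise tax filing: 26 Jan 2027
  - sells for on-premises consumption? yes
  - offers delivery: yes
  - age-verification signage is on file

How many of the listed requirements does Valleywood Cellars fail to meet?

1. inventory reconciliation 241 days ago vs limit 270 → met
2. days of unreported inventory shrinkage 9 ≤ 13 → met
3. condition 'sells kegs' holds; excise tax filing 97 days ago vs limit 120 → met
4. excise tax bond $75,000 ≥ $40,000 → met
5. condition 'sells for on-premises consumption' holds; signage compliance review 299 days ago vs limit 270 → not met
6. liquor liability coverage $1,725,000 < $1,900,000 → not met
7. condition 'offers delivery' holds; managers with responsible-vendor certification 4 ≥ 3 → met
8. security system test 82 days ago vs limit 90 → met
9. age-verification signage present → met
10. responsible-vendor training 26 days ago vs limit 30 → met
11. sale-to-minor violations in the past year 1 > 0 → not met
Not met: 3 of 11

3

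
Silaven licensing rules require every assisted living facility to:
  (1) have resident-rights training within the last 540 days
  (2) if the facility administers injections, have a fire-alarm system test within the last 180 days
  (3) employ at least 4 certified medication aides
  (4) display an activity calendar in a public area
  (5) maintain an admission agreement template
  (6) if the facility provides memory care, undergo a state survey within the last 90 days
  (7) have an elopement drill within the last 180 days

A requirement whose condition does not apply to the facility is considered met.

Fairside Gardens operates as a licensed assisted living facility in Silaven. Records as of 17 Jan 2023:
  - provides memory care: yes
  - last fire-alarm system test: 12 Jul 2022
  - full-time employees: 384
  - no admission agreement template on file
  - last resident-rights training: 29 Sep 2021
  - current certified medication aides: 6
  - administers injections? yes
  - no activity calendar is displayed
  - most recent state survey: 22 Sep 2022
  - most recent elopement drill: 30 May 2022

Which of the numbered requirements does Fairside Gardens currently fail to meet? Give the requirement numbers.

1. resident-rights training 475 days ago vs limit 540 → met
2. condition 'administers injections' holds; fire-alarm system test 189 days ago vs limit 180 → not met
3. certified medication aides 6 ≥ 4 → met
4. activity calendar absent → not met
5. admission agreement template absent → not met
6. condition 'provides memory care' holds; state survey 117 days ago vs limit 90 → not met
7. elopement drill 232 days ago vs limit 180 → not met
Not met: 2, 4, 5, 6, 7

2, 4, 5, 6, 7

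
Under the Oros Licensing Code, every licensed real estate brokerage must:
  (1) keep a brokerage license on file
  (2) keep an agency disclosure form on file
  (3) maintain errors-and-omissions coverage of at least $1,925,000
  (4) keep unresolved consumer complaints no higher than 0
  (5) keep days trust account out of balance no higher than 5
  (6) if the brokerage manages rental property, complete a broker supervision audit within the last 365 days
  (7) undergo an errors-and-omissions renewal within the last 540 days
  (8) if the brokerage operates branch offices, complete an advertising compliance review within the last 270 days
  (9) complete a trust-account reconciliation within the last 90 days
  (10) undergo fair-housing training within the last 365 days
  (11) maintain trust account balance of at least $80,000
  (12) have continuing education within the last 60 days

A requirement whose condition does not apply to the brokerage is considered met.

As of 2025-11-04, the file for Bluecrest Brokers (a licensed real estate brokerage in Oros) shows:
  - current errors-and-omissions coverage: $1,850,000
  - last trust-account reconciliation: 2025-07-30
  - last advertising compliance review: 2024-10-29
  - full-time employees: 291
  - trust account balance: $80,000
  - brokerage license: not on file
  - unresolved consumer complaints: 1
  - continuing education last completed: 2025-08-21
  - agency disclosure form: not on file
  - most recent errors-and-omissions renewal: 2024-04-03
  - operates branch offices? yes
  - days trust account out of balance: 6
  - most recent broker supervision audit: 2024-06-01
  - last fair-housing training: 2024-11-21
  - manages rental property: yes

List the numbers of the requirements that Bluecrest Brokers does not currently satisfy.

1, 2, 3, 4, 5, 6, 7, 8, 9, 12

1. brokerage license absent → not met
2. agency disclosure form absent → not met
3. errors-and-omissions coverage $1,850,000 < $1,925,000 → not met
4. unresolved consumer complaints 1 > 0 → not met
5. days trust account out of balance 6 > 5 → not met
6. condition 'manages rental property' holds; broker supervision audit 521 days ago vs limit 365 → not met
7. errors-and-omissions renewal 580 days ago vs limit 540 → not met
8. condition 'operates branch offices' holds; advertising compliance review 371 days ago vs limit 270 → not met
9. trust-account reconciliation 97 days ago vs limit 90 → not met
10. fair-housing training 348 days ago vs limit 365 → met
11. trust account balance $80,000 ≥ $80,000 → met
12. continuing education 75 days ago vs limit 60 → not met
Not met: 1, 2, 3, 4, 5, 6, 7, 8, 9, 12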